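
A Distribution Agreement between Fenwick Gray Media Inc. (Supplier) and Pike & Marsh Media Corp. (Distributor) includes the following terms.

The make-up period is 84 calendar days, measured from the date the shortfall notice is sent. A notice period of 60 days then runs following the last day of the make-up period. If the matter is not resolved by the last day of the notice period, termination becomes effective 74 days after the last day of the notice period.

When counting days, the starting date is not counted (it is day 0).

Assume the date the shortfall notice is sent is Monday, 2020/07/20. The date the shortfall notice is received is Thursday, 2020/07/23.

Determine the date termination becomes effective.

2021/02/23

The last day of the make-up period: 84 calendar days after 2020/07/20 is 2020/10/12.
The last day of the notice period: 2020/10/12 + 60 days = 2020/12/11.
The date termination becomes effective: 74 calendar days after 2020/12/11 is 2021/02/23.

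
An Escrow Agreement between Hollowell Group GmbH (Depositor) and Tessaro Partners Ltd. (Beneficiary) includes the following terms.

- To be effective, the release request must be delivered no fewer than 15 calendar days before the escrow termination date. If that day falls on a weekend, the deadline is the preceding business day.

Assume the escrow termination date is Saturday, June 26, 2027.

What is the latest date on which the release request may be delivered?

Counting back 15 calendar days from June 26, 2027 gives June 11, 2027. That is a Friday, so no adjustment is needed.

June 11, 2027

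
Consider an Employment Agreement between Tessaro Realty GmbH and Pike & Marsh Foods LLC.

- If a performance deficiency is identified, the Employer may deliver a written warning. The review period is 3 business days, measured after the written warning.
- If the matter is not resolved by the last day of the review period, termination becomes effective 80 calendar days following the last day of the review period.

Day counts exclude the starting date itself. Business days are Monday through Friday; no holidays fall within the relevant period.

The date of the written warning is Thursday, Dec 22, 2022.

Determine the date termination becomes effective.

Mar 17, 2023

The last day of the review period: counting 3 business days from Thursday, Dec 22, 2022 (Dec 23, Dec 26, Dec 27, skipping weekends) reaches Tuesday, Dec 27, 2022.
The date termination becomes effective: Dec 27, 2022 + 80 days = Mar 17, 2023.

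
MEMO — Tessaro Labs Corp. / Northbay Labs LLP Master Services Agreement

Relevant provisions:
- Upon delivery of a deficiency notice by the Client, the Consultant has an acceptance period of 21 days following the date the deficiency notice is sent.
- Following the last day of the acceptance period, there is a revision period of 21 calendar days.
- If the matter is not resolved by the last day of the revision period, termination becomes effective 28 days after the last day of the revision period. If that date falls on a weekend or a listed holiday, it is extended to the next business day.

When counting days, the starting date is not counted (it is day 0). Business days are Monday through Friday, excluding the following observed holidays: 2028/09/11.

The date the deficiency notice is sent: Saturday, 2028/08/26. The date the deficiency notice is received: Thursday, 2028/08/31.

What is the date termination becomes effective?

The last day of the acceptance period: 2028/08/26 + 21 days = 2028/09/16.
The last day of the revision period: 2028/09/16 + 21 days = 2028/10/07.
The date termination becomes effective: 28 calendar days after 2028/10/07 is 2028/11/04. That falls on a Saturday, so it rolls to the next business day, Monday, 2028/11/06.

2028/11/06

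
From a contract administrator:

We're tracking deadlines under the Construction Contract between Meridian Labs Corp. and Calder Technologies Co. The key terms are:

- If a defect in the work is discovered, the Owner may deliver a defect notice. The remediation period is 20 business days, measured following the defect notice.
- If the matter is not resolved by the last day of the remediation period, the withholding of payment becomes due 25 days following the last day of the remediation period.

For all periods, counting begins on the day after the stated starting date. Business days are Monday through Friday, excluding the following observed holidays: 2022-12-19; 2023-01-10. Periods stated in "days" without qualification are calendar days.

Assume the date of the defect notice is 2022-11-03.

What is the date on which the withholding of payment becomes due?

The last day of the remediation period: counting 20 business days from Thursday, 2022-11-03 (Nov 4, Nov 7, Nov 8, Nov 9, …, Nov 29, Nov 30, Dec 1, skipping weekends) reaches Thursday, 2022-12-01.
The date on which the withholding of payment becomes due: 25 calendar days after 2022-12-01 is 2022-12-26.

2022-12-26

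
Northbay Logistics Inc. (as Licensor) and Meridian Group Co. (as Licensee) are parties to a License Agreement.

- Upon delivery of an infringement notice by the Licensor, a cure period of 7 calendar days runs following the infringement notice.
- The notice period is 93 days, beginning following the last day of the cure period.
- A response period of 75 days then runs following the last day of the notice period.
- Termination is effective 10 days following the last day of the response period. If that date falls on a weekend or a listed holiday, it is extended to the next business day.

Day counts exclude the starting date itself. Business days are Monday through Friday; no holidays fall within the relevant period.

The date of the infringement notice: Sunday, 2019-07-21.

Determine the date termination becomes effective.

Adding 7 calendar days to 2019-07-21 gives 2019-07-28, which is the last day of the cure period.
The last day of the notice period: 93 calendar days after 2019-07-28 is 2019-10-29.
The last day of the response period: 75 calendar days after 2019-10-29 is 2020-01-12.
The date termination becomes effective: 2020-01-12 + 10 days = 2020-01-22. 2020-01-22 is a Wednesday, so no roll-forward applies.

2020-01-22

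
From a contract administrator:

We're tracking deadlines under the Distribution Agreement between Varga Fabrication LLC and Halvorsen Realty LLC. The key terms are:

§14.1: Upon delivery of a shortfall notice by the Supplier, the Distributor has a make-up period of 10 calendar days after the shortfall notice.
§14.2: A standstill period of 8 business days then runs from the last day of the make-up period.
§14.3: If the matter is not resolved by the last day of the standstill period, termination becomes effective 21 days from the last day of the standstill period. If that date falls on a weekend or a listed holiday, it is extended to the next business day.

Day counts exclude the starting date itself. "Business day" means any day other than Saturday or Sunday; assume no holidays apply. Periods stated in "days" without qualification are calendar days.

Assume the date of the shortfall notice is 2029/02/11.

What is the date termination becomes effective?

The last day of the make-up period: 10 calendar days after 2029/02/11 is 2029/02/21.
The last day of the standstill period: counting 8 business days from Wednesday, 2029/02/21 (Feb 22, Feb 23, Feb 26, Feb 27, Feb 28, Mar 1, Mar 2, Mar 5, skipping weekends) reaches Monday, 2029/03/05.
Adding 21 calendar days to 2029/03/05 gives 2029/03/26, which is the date termination becomes effective. 2029/03/26 is a Monday, so no roll-forward applies.

2029/03/26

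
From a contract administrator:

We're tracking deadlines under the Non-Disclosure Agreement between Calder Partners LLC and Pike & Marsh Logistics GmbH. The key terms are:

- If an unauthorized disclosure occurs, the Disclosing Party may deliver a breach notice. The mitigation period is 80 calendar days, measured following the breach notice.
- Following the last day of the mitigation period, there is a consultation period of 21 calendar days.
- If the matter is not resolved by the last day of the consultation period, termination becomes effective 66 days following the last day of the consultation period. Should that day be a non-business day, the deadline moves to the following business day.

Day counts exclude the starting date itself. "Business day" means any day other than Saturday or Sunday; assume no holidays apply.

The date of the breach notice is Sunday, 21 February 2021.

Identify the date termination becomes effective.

Adding 80 calendar days to 21 February 2021 gives 12 May 2021, which is the last day of the mitigation period.
The last day of the consultation period: 12 May 2021 + 21 days = 2 June 2021.
The date termination becomes effective: 66 calendar days after 2 June 2021 is 7 August 2021. That falls on a Saturday, so it rolls to the next business day, Monday, 9 August 2021.

9 August 2021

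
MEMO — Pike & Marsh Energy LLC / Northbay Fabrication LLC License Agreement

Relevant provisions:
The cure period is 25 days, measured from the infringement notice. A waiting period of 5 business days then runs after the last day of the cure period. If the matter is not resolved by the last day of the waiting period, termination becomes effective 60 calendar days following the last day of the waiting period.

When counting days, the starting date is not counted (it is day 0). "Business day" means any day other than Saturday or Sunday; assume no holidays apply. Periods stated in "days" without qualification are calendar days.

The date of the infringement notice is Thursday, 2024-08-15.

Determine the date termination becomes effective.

2024-11-15

Adding 25 calendar days to 2024-08-15 gives 2024-09-09, which is the last day of the cure period.
The last day of the waiting period: counting 5 business days from Monday, 2024-09-09 (Sep 10, Sep 11, Sep 12, Sep 13, Sep 16, skipping weekends) reaches Monday, 2024-09-16.
The date termination becomes effective: 2024-09-16 + 60 days = 2024-11-15.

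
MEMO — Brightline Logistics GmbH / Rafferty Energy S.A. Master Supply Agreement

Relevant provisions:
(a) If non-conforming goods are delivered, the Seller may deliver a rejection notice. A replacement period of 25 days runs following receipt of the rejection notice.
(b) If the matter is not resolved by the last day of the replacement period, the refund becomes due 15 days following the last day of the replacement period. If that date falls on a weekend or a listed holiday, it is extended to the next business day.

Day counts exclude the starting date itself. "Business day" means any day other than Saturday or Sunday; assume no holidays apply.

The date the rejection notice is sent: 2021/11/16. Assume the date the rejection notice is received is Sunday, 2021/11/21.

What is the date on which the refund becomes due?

Adding 25 calendar days to 2021/11/21 gives 2021/12/16, which is the last day of the replacement period.
The date on which the refund becomes due: 15 calendar days after 2021/12/16 is 2021/12/31. 2021/12/31 is a Friday, so no roll-forward applies.

2021/12/31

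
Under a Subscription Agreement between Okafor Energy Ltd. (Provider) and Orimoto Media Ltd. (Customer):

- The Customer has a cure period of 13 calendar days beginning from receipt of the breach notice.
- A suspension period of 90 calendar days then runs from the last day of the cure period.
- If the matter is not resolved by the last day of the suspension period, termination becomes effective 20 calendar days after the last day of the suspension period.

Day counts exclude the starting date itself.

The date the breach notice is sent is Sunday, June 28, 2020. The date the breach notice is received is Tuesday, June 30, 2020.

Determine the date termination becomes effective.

October 31, 2020

The last day of the cure period: 13 calendar days after June 30, 2020 is July 13, 2020.
The last day of the suspension period: 90 calendar days after July 13, 2020 is October 11, 2020.
The date termination becomes effective: 20 calendar days after October 11, 2020 is October 31, 2020.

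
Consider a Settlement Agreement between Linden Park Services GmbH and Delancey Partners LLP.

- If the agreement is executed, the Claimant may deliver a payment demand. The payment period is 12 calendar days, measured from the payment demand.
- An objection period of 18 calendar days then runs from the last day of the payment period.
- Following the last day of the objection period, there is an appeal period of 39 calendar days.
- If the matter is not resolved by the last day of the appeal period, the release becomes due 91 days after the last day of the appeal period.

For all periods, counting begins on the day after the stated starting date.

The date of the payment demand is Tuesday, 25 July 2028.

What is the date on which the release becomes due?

Adding 12 calendar days to 25 July 2028 gives 6 August 2028, which is the last day of the payment period.
Adding 18 calendar days to 6 August 2028 gives 24 August 2028, which is the last day of the objection period.
Adding 39 calendar days to 24 August 2028 gives 2 October 2028, which is the last day of the appeal period.
Adding 91 calendar days to 2 October 2028 gives 1 January 2029, which is the date on which the release becomes due.

1 January 2029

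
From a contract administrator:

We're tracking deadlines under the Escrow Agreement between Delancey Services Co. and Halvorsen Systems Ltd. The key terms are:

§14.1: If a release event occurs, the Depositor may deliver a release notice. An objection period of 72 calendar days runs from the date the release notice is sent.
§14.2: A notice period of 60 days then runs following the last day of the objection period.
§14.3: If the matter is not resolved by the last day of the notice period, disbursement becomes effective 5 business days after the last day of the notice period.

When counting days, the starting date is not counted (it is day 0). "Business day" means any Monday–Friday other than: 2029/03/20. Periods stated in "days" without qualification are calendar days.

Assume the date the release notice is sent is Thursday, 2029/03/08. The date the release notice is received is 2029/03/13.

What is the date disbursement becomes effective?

The last day of the objection period: 2029/03/08 + 72 days = 2029/05/19.
The last day of the notice period: 2029/05/19 + 60 days = 2029/07/18.
The date disbursement becomes effective: 5 business days after Wednesday, 2029/07/18, skipping weekends — Jul 19, Jul 20, Jul 23, Jul 24, Jul 25 — lands on Wednesday, 2029/07/25.

2029/07/25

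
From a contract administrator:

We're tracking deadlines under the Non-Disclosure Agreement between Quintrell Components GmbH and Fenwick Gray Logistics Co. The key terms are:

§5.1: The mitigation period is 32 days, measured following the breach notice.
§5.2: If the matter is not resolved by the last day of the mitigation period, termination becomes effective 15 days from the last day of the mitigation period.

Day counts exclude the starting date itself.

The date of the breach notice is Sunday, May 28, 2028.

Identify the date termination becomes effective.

Adding 32 calendar days to May 28, 2028 gives June 29, 2028, which is the last day of the mitigation period.
The date termination becomes effective: June 29, 2028 + 15 days = July 14, 2028.

July 14, 2028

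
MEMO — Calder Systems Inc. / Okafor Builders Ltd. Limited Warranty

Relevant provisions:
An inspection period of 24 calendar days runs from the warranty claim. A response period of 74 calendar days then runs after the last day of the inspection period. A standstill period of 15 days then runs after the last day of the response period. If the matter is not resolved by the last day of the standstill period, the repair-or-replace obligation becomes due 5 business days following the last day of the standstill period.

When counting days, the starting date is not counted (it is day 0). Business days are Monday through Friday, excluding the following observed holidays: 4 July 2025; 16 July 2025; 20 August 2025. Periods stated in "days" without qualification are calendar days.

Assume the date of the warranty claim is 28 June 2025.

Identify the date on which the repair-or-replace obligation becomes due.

24 October 2025

The last day of the inspection period: 28 June 2025 + 24 days = 22 July 2025.
Adding 74 calendar days to 22 July 2025 gives 4 October 2025, which is the last day of the response period.
Adding 15 calendar days to 4 October 2025 gives 19 October 2025, which is the last day of the standstill period.
The date on which the repair-or-replace obligation becomes due: 5 business days after Sunday, 19 October 2025, skipping weekends — Oct 20, Oct 21, Oct 22, Oct 23, Oct 24 — lands on Friday, 24 October 2025.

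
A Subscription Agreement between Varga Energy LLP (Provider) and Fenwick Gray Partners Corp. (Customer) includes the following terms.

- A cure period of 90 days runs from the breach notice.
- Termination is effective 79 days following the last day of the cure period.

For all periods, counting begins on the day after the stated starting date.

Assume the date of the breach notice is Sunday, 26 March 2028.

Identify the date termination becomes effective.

The last day of the cure period: 90 calendar days after 26 March 2028 is 24 June 2028.
Adding 79 calendar days to 24 June 2028 gives 11 September 2028, which is the date termination becomes effective.

11 September 2028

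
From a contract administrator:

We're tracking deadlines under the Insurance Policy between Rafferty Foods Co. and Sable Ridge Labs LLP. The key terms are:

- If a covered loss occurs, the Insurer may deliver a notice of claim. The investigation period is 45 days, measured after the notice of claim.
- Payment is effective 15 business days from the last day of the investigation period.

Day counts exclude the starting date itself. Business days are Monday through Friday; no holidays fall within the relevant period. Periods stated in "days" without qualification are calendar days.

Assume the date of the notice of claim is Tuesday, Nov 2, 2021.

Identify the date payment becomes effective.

The last day of the investigation period: 45 calendar days after Nov 2, 2021 is Dec 17, 2021.
From Friday, Dec 17, 2021, 15 business days (Dec 20, Dec 21, Dec 22, Dec 23, …, Jan 5, Jan 6, Jan 7, skipping weekends) brings us to Friday, Jan 7, 2022, which is the date payment becomes effective.

Jan 7, 2022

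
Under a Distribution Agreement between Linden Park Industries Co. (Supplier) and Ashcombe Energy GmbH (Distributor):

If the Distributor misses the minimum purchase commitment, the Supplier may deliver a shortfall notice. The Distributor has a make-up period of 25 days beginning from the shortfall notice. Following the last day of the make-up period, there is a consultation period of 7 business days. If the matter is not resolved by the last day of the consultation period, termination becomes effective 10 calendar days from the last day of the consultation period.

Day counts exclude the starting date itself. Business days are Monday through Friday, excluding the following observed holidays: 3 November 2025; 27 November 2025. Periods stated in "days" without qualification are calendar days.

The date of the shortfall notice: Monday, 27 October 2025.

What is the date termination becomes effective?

13 December 2025

The last day of the make-up period: 27 October 2025 + 25 days = 21 November 2025.
From Friday, 21 November 2025, 7 business days (Nov 24, Nov 25, Nov 26, Nov 28, Dec 1, Dec 2, Dec 3, skipping weekends and the listed holiday on Nov 27) brings us to Wednesday, 3 December 2025, which is the last day of the consultation period.
Adding 10 calendar days to 3 December 2025 gives 13 December 2025, which is the date termination becomes effective.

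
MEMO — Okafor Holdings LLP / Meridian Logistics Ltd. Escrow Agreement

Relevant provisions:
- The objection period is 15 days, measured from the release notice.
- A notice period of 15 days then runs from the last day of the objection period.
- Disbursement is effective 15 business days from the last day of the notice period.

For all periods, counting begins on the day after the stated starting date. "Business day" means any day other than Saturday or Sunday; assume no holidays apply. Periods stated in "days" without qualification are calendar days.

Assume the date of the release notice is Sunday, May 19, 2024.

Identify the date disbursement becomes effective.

Adding 15 calendar days to May 19, 2024 gives June 3, 2024, which is the last day of the objection period.
Adding 15 calendar days to June 3, 2024 gives June 18, 2024, which is the last day of the notice period.
The date disbursement becomes effective: 15 business days after Tuesday, June 18, 2024, skipping weekends — Jun 19, Jun 20, Jun 21, Jun 24, …, Jul 5, Jul 8, Jul 9 — lands on Tuesday, July 9, 2024.

July 9, 2024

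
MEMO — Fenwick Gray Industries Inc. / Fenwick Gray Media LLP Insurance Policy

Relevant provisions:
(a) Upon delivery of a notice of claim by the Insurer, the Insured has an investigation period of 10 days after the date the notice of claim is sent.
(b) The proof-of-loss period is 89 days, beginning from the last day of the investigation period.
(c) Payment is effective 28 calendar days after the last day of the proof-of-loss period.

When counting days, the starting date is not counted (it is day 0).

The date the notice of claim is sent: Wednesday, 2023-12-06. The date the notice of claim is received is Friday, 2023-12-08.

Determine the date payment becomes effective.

2024-04-11

Adding 10 calendar days to 2023-12-06 gives 2023-12-16, which is the last day of the investigation period.
Adding 89 calendar days to 2023-12-16 gives 2024-03-14, which is the last day of the proof-of-loss period.
Adding 28 calendar days to 2024-03-14 gives 2024-04-11, which is the date payment becomes effective.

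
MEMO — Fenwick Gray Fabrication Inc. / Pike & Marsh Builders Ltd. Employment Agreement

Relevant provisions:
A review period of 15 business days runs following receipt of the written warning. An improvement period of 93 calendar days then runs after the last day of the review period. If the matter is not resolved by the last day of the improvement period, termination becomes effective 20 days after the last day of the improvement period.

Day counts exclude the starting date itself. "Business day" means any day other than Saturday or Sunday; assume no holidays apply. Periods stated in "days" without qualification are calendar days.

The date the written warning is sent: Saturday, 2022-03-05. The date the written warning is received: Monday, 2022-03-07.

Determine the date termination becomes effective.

2022-07-19

The last day of the review period: counting 15 business days from Monday, 2022-03-07 (Mar 8, Mar 9, Mar 10, Mar 11, …, Mar 24, Mar 25, Mar 28, skipping weekends) reaches Monday, 2022-03-28.
Adding 93 calendar days to 2022-03-28 gives 2022-06-29, which is the last day of the improvement period.
The date termination becomes effective: 20 calendar days after 2022-06-29 is 2022-07-19.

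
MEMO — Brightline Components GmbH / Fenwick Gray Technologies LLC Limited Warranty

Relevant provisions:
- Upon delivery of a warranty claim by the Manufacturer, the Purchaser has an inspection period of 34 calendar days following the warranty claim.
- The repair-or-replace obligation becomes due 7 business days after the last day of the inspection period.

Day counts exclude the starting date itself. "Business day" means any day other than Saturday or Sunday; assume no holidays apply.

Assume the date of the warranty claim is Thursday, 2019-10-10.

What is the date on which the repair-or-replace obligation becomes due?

The last day of the inspection period: 34 calendar days after 2019-10-10 is 2019-11-13.
From Wednesday, 2019-11-13, 7 business days (Nov 14, Nov 15, Nov 18, Nov 19, Nov 20, Nov 21, Nov 22, skipping weekends) brings us to Friday, 2019-11-22, which is the date on which the repair-or-replace obligation becomes due.

2019-11-22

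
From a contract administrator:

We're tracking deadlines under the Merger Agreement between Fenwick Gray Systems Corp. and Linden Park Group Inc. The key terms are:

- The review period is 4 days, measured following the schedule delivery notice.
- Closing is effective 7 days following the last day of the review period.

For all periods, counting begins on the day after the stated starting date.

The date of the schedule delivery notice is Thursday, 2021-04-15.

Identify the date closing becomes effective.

2021-04-26

Adding 4 calendar days to 2021-04-15 gives 2021-04-19, which is the last day of the review period.
The date closing becomes effective: 2021-04-19 + 7 days = 2021-04-26.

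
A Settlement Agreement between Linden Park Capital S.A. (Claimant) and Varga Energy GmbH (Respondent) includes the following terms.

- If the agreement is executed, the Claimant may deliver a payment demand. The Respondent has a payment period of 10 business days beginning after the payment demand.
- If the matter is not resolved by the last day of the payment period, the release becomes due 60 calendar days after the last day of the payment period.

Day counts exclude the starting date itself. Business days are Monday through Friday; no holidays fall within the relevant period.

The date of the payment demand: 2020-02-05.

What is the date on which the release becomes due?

The last day of the payment period: 10 business days after Wednesday, 2020-02-05, skipping weekends — Feb 6, Feb 7, Feb 10, Feb 11, Feb 12, Feb 13, Feb 14, Feb 17, Feb 18, Feb 19 — lands on Wednesday, 2020-02-19.
The date on which the release becomes due: 2020-02-19 + 60 days = 2020-04-19.

2020-04-19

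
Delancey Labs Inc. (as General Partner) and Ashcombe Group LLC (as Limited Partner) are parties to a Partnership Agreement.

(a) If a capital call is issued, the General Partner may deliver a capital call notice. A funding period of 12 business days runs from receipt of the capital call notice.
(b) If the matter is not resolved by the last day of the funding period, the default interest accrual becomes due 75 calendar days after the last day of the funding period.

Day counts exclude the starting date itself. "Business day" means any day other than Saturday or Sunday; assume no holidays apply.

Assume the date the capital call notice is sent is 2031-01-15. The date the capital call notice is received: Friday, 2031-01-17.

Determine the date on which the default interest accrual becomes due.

2031-04-20

From Friday, 2031-01-17, 12 business days (Jan 20, Jan 21, Jan 22, Jan 23, …, Jan 31, Feb 3, Feb 4, skipping weekends) brings us to Tuesday, 2031-02-04, which is the last day of the funding period.
Adding 75 calendar days to 2031-02-04 gives 2031-04-20, which is the date on which the default interest accrual becomes due.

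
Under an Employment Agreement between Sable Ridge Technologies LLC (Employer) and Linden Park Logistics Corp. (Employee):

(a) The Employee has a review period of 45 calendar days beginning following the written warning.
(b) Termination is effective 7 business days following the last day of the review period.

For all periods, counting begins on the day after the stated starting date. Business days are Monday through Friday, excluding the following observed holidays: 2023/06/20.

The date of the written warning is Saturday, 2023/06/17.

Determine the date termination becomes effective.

2023/08/10

The last day of the review period: 2023/06/17 + 45 days = 2023/08/01.
The date termination becomes effective: 7 business days after Tuesday, 2023/08/01, skipping weekends — Aug 2, Aug 3, Aug 4, Aug 7, Aug 8, Aug 9, Aug 10 — lands on Thursday, 2023/08/10.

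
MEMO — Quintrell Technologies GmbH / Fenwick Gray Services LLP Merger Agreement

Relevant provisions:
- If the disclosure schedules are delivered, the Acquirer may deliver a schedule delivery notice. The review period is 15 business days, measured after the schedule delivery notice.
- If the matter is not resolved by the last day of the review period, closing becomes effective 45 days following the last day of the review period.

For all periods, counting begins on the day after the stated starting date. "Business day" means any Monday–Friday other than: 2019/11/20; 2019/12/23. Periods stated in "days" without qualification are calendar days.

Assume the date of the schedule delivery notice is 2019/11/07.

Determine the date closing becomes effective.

2020/01/13

The last day of the review period: 15 business days after Thursday, 2019/11/07, skipping weekends and the listed holiday on Nov 20 — Nov 8, Nov 11, Nov 12, Nov 13, …, Nov 27, Nov 28, Nov 29 — lands on Friday, 2019/11/29.
Adding 45 calendar days to 2019/11/29 gives 2020/01/13, which is the date closing becomes effective.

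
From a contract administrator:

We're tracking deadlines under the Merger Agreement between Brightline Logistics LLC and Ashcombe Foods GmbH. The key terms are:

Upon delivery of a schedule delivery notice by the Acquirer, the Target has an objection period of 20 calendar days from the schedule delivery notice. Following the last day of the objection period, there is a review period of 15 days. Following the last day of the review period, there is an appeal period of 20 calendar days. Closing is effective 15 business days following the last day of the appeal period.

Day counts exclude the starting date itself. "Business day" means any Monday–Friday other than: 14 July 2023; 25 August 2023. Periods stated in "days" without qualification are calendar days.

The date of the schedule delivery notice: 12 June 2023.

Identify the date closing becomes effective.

28 August 2023

The last day of the objection period: 12 June 2023 + 20 days = 2 July 2023.
Adding 15 calendar days to 2 July 2023 gives 17 July 2023, which is the last day of the review period.
Adding 20 calendar days to 17 July 2023 gives 6 August 2023, which is the last day of the appeal period.
The date closing becomes effective: 15 business days after Sunday, 6 August 2023, skipping weekends and the listed holiday on Aug 25 — Aug 7, Aug 8, Aug 9, Aug 10, …, Aug 23, Aug 24, Aug 28 — lands on Monday, 28 August 2023.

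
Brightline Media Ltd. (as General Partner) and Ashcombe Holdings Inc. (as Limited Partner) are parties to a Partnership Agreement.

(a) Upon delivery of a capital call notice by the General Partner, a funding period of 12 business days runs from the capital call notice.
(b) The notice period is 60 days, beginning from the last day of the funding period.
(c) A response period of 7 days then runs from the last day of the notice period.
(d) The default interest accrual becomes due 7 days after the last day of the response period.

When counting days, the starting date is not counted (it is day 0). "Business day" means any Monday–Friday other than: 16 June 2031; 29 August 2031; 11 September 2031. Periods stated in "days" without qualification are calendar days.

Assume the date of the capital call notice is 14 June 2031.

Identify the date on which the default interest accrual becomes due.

14 September 2031

The last day of the funding period: counting 12 business days from Saturday, 14 June 2031 (Jun 17, Jun 18, Jun 19, Jun 20, …, Jun 30, Jul 1, Jul 2, skipping weekends and the listed holiday on Jun 16) reaches Wednesday, 2 July 2031.
Adding 60 calendar days to 2 July 2031 gives 31 August 2031, which is the last day of the notice period.
Adding 7 calendar days to 31 August 2031 gives 7 September 2031, which is the last day of the response period.
The date on which the default interest accrual becomes due: 7 calendar days after 7 September 2031 is 14 September 2031.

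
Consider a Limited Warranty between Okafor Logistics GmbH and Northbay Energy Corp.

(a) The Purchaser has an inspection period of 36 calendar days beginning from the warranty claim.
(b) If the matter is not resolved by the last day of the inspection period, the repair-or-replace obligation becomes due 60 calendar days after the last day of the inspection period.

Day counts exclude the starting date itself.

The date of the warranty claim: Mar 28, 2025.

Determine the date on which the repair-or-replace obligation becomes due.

Adding 36 calendar days to Mar 28, 2025 gives May 3, 2025, which is the last day of the inspection period.
The date on which the repair-or-replace obligation becomes due: 60 calendar days after May 3, 2025 is Jul 2, 2025.

Jul 2, 2025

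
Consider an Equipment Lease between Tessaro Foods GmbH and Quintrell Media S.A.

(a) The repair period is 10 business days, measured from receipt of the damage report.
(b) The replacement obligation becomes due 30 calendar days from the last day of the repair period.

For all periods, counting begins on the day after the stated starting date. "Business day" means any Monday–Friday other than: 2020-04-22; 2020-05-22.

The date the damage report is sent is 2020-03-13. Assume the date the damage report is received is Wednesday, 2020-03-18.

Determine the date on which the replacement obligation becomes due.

2020-05-01

The last day of the repair period: 10 business days after Wednesday, 2020-03-18, skipping weekends — Mar 19, Mar 20, Mar 23, Mar 24, Mar 25, Mar 26, Mar 27, Mar 30, Mar 31, Apr 1 — lands on Wednesday, 2020-04-01.
Adding 30 calendar days to 2020-04-01 gives 2020-05-01, which is the date on which the replacement obligation becomes due.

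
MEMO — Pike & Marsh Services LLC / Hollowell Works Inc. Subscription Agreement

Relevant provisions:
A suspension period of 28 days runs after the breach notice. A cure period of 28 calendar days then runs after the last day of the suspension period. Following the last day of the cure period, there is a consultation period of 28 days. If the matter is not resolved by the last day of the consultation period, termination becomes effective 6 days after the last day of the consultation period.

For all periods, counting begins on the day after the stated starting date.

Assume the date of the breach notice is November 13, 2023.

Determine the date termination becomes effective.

February 11, 2024

The last day of the suspension period: November 13, 2023 + 28 days = December 11, 2023.
The last day of the cure period: 28 calendar days after December 11, 2023 is January 8, 2024.
The last day of the consultation period: 28 calendar days after January 8, 2024 is February 5, 2024.
The date termination becomes effective: February 5, 2024 + 6 days = February 11, 2024.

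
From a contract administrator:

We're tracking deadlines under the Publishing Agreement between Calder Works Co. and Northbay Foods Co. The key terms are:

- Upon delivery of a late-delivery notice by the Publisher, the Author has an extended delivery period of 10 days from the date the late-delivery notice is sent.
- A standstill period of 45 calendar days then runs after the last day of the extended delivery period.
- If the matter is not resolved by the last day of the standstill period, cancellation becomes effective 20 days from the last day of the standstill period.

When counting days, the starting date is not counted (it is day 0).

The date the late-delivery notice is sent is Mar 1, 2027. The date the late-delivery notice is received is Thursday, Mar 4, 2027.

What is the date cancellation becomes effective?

The last day of the extended delivery period: 10 calendar days after Mar 1, 2027 is Mar 11, 2027.
The last day of the standstill period: 45 calendar days after Mar 11, 2027 is Apr 25, 2027.
The date cancellation becomes effective: 20 calendar days after Apr 25, 2027 is May 15, 2027.

May 15, 2027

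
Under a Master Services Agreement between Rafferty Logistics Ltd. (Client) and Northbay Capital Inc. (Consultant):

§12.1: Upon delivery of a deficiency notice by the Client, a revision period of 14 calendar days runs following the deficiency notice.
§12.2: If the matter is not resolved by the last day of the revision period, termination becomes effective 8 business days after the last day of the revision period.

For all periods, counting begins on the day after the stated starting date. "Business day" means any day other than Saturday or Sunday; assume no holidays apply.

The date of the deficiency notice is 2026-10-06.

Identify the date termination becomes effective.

The last day of the revision period: 14 calendar days after 2026-10-06 is 2026-10-20.
The date termination becomes effective: 8 business days after Tuesday, 2026-10-20, skipping weekends — Oct 21, Oct 22, Oct 23, Oct 26, Oct 27, Oct 28, Oct 29, Oct 30 — lands on Friday, 2026-10-30.

2026-10-30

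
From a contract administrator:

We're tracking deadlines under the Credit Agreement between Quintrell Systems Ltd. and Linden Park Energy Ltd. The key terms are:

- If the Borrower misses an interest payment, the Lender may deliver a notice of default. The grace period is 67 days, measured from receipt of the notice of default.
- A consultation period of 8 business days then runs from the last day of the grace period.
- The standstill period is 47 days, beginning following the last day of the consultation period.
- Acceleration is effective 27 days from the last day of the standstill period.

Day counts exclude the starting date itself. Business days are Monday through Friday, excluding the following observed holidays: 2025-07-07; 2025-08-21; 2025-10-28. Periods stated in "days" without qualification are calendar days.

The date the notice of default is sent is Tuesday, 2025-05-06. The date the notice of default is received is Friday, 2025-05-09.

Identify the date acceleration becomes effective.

2025-10-07

The last day of the grace period: 2025-05-09 + 67 days = 2025-07-15.
From Tuesday, 2025-07-15, 8 business days (Jul 16, Jul 17, Jul 18, Jul 21, Jul 22, Jul 23, Jul 24, Jul 25, skipping weekends) brings us to Friday, 2025-07-25, which is the last day of the consultation period.
The last day of the standstill period: 47 calendar days after 2025-07-25 is 2025-09-10.
The date acceleration becomes effective: 2025-09-10 + 27 days = 2025-10-07.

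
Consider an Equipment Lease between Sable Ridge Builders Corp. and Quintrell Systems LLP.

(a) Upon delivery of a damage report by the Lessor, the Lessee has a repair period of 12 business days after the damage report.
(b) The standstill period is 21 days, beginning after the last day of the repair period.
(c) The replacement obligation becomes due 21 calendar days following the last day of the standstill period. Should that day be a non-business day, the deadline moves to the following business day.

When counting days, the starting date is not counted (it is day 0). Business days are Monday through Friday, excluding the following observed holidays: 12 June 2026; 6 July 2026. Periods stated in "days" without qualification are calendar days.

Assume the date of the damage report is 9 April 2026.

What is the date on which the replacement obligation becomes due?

8 June 2026

From Thursday, 9 April 2026, 12 business days (Apr 10, Apr 13, Apr 14, Apr 15, …, Apr 23, Apr 24, Apr 27, skipping weekends) brings us to Monday, 27 April 2026, which is the last day of the repair period.
The last day of the standstill period: 21 calendar days after 27 April 2026 is 18 May 2026.
The date on which the replacement obligation becomes due: 18 May 2026 + 21 days = 8 June 2026. 8 June 2026 is a Monday and is not a listed holiday, so no roll-forward applies.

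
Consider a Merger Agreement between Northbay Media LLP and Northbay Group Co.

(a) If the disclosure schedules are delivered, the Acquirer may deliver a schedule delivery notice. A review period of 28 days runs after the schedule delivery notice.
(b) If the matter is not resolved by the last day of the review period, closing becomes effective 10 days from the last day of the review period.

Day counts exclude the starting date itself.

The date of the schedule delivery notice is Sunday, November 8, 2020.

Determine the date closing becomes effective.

December 16, 2020

The last day of the review period: November 8, 2020 + 28 days = December 6, 2020.
The date closing becomes effective: December 6, 2020 + 10 days = December 16, 2020.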